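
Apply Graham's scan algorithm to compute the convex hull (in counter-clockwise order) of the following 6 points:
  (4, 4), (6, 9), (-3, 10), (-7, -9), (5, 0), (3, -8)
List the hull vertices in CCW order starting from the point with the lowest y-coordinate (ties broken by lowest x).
Hull (CCW) = [(-7, -9), (3, -8), (5, 0), (6, 9), (-3, 10)]

Graham scan procedure:
  1. Find the pivot p₀ = point with lowest y (tie → lowest x): (-7, -9).
  2. Sort the remaining points by polar angle around p₀.
  3. Walk through sorted points, maintaining a stack; pop the top while the last three entries make a non-left turn (cross product ≤ 0).
  4. Final stack is the convex hull in CCW order: (-7, -9), (3, -8), (5, 0), (6, 9), (-3, 10).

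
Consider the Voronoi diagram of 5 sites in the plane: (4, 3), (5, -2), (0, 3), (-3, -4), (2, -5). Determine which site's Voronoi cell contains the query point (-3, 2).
Nearest site = (0, 3)

The Voronoi cell of site s contains exactly those query points closer to s than to any other site. Compute squared distances from q = (-3, 2) to each site:
  (0 − -3)² + (3 − 2)² = 10
  (-3 − -3)² + (-4 − 2)² = 36
  (4 − -3)² + (3 − 2)² = 50
  (2 − -3)² + (-5 − 2)² = 74
  (5 − -3)² + (-2 − 2)² = 80
Minimum is attained by (0, 3), so q lies in its Voronoi cell.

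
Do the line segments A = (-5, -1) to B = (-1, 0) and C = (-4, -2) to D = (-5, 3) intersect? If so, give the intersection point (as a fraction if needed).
Yes; intersection at (-89/21, -17/21) (t = 4/21 on AB, s = 5/21 on CD)

Parametrize AB as A + t(B − A) = (-5 + 4 t, -1 + 1 t) and CD as C + s(D − C) = (-4 + -1 s, -2 + 5 s). Solve the linear system for (t, s). Determinant = -21 ≠ 0, so a unique intersection of the containing lines exists. Solution: t = 4/21, s = 5/21 — both in [0, 1], so the segments cross. Intersection point: (-89/21, -17/21).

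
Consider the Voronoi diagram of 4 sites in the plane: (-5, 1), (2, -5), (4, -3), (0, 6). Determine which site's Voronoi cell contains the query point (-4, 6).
Nearest site = (0, 6)

The Voronoi cell of site s contains exactly those query points closer to s than to any other site. Compute squared distances from q = (-4, 6) to each site:
  (0 − -4)² + (6 − 6)² = 16
  (-5 − -4)² + (1 − 6)² = 26
  (4 − -4)² + (-3 − 6)² = 145
  (2 − -4)² + (-5 − 6)² = 157
Minimum is attained by (0, 6), so q lies in its Voronoi cell.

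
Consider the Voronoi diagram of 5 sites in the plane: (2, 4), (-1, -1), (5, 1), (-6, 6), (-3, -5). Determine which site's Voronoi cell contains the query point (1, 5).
Nearest site = (2, 4)

The Voronoi cell of site s contains exactly those query points closer to s than to any other site. Compute squared distances from q = (1, 5) to each site:
  (2 − 1)² + (4 − 5)² = 2
  (5 − 1)² + (1 − 5)² = 32
  (-1 − 1)² + (-1 − 5)² = 40
  (-6 − 1)² + (6 − 5)² = 50
  (-3 − 1)² + (-5 − 5)² = 116
Minimum is attained by (2, 4), so q lies in its Voronoi cell.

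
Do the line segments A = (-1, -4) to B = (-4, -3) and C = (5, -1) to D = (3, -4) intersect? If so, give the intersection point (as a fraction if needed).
No (intersection of containing lines falls outside at least one segment)

Parametrize and solve: t = -12/11, s = 15/11. At least one of these is outside [0, 1], so the segments do not intersect.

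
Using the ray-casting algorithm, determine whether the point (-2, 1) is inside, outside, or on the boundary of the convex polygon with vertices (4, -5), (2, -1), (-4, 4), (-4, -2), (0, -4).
The point (-2, 1) lies strictly inside the polygon

Cast a horizontal ray to the right from the query point and count how many polygon edges it crosses (each edge strictly once or zero times, handled with the usual half-open convention). 
Parity of crossings → odd ⇒ inside.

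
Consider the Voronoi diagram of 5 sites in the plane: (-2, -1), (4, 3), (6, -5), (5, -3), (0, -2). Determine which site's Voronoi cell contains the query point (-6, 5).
Nearest site = (-2, -1)

The Voronoi cell of site s contains exactly those query points closer to s than to any other site. Compute squared distances from q = (-6, 5) to each site:
  (-2 − -6)² + (-1 − 5)² = 52
  (0 − -6)² + (-2 − 5)² = 85
  (4 − -6)² + (3 − 5)² = 104
  (5 − -6)² + (-3 − 5)² = 185
  (6 − -6)² + (-5 − 5)² = 244
Minimum is attained by (-2, -1), so q lies in its Voronoi cell.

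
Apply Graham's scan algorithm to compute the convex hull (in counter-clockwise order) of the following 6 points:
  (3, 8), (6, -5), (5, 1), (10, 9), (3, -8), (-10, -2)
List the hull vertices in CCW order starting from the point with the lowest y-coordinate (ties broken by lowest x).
Hull (CCW) = [(3, -8), (6, -5), (10, 9), (3, 8), (-10, -2)]

Graham scan procedure:
  1. Find the pivot p₀ = point with lowest y (tie → lowest x): (3, -8).
  2. Sort the remaining points by polar angle around p₀.
  3. Walk through sorted points, maintaining a stack; pop the top while the last three entries make a non-left turn (cross product ≤ 0).
  4. Final stack is the convex hull in CCW order: (3, -8), (6, -5), (10, 9), (3, 8), (-10, -2).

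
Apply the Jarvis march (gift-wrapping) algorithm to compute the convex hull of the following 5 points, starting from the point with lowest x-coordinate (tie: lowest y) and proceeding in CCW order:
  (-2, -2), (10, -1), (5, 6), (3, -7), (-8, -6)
Hull (CCW) = [(-8, -6), (3, -7), (10, -1), (5, 6)]

Jarvis march: at each step, from the current hull vertex p, select the next vertex q as the point such that every other point lies strictly to the left of (or on) the directed line p → q. (Equivalently: for every other point r, the cross product (q − p) × (r − p) ≥ 0.)
Starting point (lowest x, tie lowest y): (-8, -6). Wrap until returning to start. Resulting hull: (-8, -6), (3, -7), (10, -1), (5, 6).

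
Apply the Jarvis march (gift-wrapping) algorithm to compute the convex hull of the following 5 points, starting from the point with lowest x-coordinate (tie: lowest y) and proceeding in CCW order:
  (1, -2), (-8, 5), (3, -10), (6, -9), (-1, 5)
Hull (CCW) = [(-8, 5), (3, -10), (6, -9), (-1, 5)]

Jarvis march: at each step, from the current hull vertex p, select the next vertex q as the point such that every other point lies strictly to the left of (or on) the directed line p → q. (Equivalently: for every other point r, the cross product (q − p) × (r − p) ≥ 0.)
Starting point (lowest x, tie lowest y): (-8, 5). Wrap until returning to start. Resulting hull: (-8, 5), (3, -10), (6, -9), (-1, 5).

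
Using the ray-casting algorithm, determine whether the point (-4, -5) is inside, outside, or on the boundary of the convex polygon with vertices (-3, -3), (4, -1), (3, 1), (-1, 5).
The point (-4, -5) lies strictly outside the polygon

Cast a horizontal ray to the right from the query point and count how many polygon edges it crosses (each edge strictly once or zero times, handled with the usual half-open convention). 
Parity of crossings → even ⇒ outside.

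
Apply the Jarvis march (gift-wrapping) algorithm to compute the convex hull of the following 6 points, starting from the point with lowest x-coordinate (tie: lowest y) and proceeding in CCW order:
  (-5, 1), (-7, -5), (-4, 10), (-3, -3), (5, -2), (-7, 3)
Hull (CCW) = [(-7, -5), (5, -2), (-4, 10), (-7, 3)]

Jarvis march: at each step, from the current hull vertex p, select the next vertex q as the point such that every other point lies strictly to the left of (or on) the directed line p → q. (Equivalently: for every other point r, the cross product (q − p) × (r − p) ≥ 0.)
Starting point (lowest x, tie lowest y): (-7, -5). Wrap until returning to start. Resulting hull: (-7, -5), (5, -2), (-4, 10), (-7, 3).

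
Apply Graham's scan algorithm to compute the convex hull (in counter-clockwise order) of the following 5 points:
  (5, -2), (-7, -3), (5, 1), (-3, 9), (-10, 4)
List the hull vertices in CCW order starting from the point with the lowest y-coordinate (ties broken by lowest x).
Hull (CCW) = [(-7, -3), (5, -2), (5, 1), (-3, 9), (-10, 4)]

Graham scan procedure:
  1. Find the pivot p₀ = point with lowest y (tie → lowest x): (-7, -3).
  2. Sort the remaining points by polar angle around p₀.
  3. Walk through sorted points, maintaining a stack; pop the top while the last three entries make a non-left turn (cross product ≤ 0).
  4. Final stack is the convex hull in CCW order: (-7, -3), (5, -2), (5, 1), (-3, 9), (-10, 4).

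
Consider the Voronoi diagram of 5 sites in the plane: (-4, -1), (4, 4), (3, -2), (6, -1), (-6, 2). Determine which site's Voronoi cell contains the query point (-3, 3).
Nearest site = (-6, 2)

The Voronoi cell of site s contains exactly those query points closer to s than to any other site. Compute squared distances from q = (-3, 3) to each site:
  (-6 − -3)² + (2 − 3)² = 10
  (-4 − -3)² + (-1 − 3)² = 17
  (4 − -3)² + (4 − 3)² = 50
  (3 − -3)² + (-2 − 3)² = 61
  (6 − -3)² + (-1 − 3)² = 97
Minimum is attained by (-6, 2), so q lies in its Voronoi cell.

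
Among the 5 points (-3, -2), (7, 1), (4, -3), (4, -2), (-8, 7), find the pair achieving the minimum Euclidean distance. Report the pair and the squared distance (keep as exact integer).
Pair = ((4, -3), (4, -2)); squared distance = 1

Compute all C(5, 2) = 10 pairwise squared distances (x_i − x_j)² + (y_i − y_j)². The minimum is 1, attained by the pair ((4, -3), (4, -2)).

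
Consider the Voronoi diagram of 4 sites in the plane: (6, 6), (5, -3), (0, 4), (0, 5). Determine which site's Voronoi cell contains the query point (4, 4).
Nearest site = (6, 6)

The Voronoi cell of site s contains exactly those query points closer to s than to any other site. Compute squared distances from q = (4, 4) to each site:
  (6 − 4)² + (6 − 4)² = 8
  (0 − 4)² + (4 − 4)² = 16
  (0 − 4)² + (5 − 4)² = 17
  (5 − 4)² + (-3 − 4)² = 50
Minimum is attained by (6, 6), so q lies in its Voronoi cell.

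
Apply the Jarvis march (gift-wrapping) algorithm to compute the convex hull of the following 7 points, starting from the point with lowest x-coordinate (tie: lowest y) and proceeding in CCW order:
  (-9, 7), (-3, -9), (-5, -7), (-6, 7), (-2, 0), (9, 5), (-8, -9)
Hull (CCW) = [(-9, 7), (-8, -9), (-3, -9), (9, 5), (-6, 7)]

Jarvis march: at each step, from the current hull vertex p, select the next vertex q as the point such that every other point lies strictly to the left of (or on) the directed line p → q. (Equivalently: for every other point r, the cross product (q − p) × (r − p) ≥ 0.)
Starting point (lowest x, tie lowest y): (-9, 7). Wrap until returning to start. Resulting hull: (-9, 7), (-8, -9), (-3, -9), (9, 5), (-6, 7).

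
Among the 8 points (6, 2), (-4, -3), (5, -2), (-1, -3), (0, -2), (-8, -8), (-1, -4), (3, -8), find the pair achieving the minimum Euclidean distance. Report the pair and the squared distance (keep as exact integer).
Pair = ((-1, -3), (-1, -4)); squared distance = 1

Compute all C(8, 2) = 28 pairwise squared distances (x_i − x_j)² + (y_i − y_j)². The minimum is 1, attained by the pair ((-1, -3), (-1, -4)).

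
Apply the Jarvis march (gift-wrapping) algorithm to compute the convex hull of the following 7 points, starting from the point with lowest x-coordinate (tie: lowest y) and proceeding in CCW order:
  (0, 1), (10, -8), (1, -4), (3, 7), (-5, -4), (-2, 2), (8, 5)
Hull (CCW) = [(-5, -4), (10, -8), (8, 5), (3, 7), (-2, 2)]

Jarvis march: at each step, from the current hull vertex p, select the next vertex q as the point such that every other point lies strictly to the left of (or on) the directed line p → q. (Equivalently: for every other point r, the cross product (q − p) × (r − p) ≥ 0.)
Starting point (lowest x, tie lowest y): (-5, -4). Wrap until returning to start. Resulting hull: (-5, -4), (10, -8), (8, 5), (3, 7), (-2, 2).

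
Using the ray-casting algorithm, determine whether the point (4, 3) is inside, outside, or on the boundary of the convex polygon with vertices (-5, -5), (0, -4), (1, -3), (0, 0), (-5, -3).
The point (4, 3) lies strictly outside the polygon

Cast a horizontal ray to the right from the query point and count how many polygon edges it crosses (each edge strictly once or zero times, handled with the usual half-open convention). 
Parity of crossings → even ⇒ outside.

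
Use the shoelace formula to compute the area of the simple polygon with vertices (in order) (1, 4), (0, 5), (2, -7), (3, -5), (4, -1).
Area = 20

Shoelace formula: Area = (1/2) |Σ_i (x_i · y_{i+1} − x_{i+1} · y_i)| (indices mod n). Compute each cross term:
  (1)(5) − (0)(4) = 5
  (0)(-7) − (2)(5) = -10
  (2)(-5) − (3)(-7) = 11
  (3)(-1) − (4)(-5) = 17
  (4)(4) − (1)(-1) = 17
Sum = 40, so (signed) Area = 40/2 = 20, |Area| = 20.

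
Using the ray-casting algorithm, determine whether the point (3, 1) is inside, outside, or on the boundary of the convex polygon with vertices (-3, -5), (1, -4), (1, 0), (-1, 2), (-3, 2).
The point (3, 1) lies strictly outside the polygon

Cast a horizontal ray to the right from the query point and count how many polygon edges it crosses (each edge strictly once or zero times, handled with the usual half-open convention). 
Parity of crossings → even ⇒ outside.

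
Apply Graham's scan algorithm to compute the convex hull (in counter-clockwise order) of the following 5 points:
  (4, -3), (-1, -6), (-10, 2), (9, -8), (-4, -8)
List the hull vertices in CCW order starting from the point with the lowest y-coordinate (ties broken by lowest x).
Hull (CCW) = [(-4, -8), (9, -8), (4, -3), (-10, 2)]

Graham scan procedure:
  1. Find the pivot p₀ = point with lowest y (tie → lowest x): (-4, -8).
  2. Sort the remaining points by polar angle around p₀.
  3. Walk through sorted points, maintaining a stack; pop the top while the last three entries make a non-left turn (cross product ≤ 0).
  4. Final stack is the convex hull in CCW order: (-4, -8), (9, -8), (4, -3), (-10, 2).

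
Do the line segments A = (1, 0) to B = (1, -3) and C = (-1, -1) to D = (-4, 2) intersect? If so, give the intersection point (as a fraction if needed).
No (intersection of containing lines falls outside at least one segment)

Parametrize and solve: t = 1, s = -2/3. At least one of these is outside [0, 1], so the segments do not intersect.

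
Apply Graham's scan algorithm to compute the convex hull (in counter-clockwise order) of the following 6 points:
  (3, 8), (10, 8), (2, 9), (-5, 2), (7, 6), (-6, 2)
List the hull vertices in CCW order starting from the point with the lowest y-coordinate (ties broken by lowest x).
Hull (CCW) = [(-6, 2), (-5, 2), (7, 6), (10, 8), (2, 9)]

Graham scan procedure:
  1. Find the pivot p₀ = point with lowest y (tie → lowest x): (-6, 2).
  2. Sort the remaining points by polar angle around p₀.
  3. Walk through sorted points, maintaining a stack; pop the top while the last three entries make a non-left turn (cross product ≤ 0).
  4. Final stack is the convex hull in CCW order: (-6, 2), (-5, 2), (7, 6), (10, 8), (2, 9).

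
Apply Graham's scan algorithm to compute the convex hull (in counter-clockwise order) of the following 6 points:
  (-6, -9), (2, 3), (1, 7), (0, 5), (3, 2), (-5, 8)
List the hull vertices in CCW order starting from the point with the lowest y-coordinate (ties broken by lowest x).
Hull (CCW) = [(-6, -9), (3, 2), (1, 7), (-5, 8)]

Graham scan procedure:
  1. Find the pivot p₀ = point with lowest y (tie → lowest x): (-6, -9).
  2. Sort the remaining points by polar angle around p₀.
  3. Walk through sorted points, maintaining a stack; pop the top while the last three entries make a non-left turn (cross product ≤ 0).
  4. Final stack is the convex hull in CCW order: (-6, -9), (3, 2), (1, 7), (-5, 8).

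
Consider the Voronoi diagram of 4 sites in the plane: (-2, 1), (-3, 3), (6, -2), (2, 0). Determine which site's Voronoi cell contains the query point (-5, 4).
Nearest site = (-3, 3)

The Voronoi cell of site s contains exactly those query points closer to s than to any other site. Compute squared distances from q = (-5, 4) to each site:
  (-3 − -5)² + (3 − 4)² = 5
  (-2 − -5)² + (1 − 4)² = 18
  (2 − -5)² + (0 − 4)² = 65
  (6 − -5)² + (-2 − 4)² = 157
Minimum is attained by (-3, 3), so q lies in its Voronoi cell.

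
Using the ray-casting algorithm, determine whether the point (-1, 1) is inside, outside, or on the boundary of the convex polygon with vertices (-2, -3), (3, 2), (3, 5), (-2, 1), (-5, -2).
The point (-1, 1) lies strictly inside the polygon

Cast a horizontal ray to the right from the query point and count how many polygon edges it crosses (each edge strictly once or zero times, handled with the usual half-open convention). 
Parity of crossings → odd ⇒ inside.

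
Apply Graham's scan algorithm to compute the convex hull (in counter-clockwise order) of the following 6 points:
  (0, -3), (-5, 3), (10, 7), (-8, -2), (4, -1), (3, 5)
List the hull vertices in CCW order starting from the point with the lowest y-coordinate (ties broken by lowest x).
Hull (CCW) = [(0, -3), (4, -1), (10, 7), (-5, 3), (-8, -2)]

Graham scan procedure:
  1. Find the pivot p₀ = point with lowest y (tie → lowest x): (0, -3).
  2. Sort the remaining points by polar angle around p₀.
  3. Walk through sorted points, maintaining a stack; pop the top while the last three entries make a non-left turn (cross product ≤ 0).
  4. Final stack is the convex hull in CCW order: (0, -3), (4, -1), (10, 7), (-5, 3), (-8, -2).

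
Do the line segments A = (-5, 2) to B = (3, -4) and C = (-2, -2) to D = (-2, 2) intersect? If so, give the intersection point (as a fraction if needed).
Yes; intersection at (-2, -1/4) (t = 3/8 on AB, s = 7/16 on CD)

Parametrize AB as A + t(B − A) = (-5 + 8 t, 2 + -6 t) and CD as C + s(D − C) = (-2 + 0 s, -2 + 4 s). Solve the linear system for (t, s). Determinant = -32 ≠ 0, so a unique intersection of the containing lines exists. Solution: t = 3/8, s = 7/16 — both in [0, 1], so the segments cross. Intersection point: (-2, -1/4).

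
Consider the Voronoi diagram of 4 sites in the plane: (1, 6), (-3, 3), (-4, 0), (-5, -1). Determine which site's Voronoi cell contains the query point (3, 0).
Nearest site = (1, 6)

The Voronoi cell of site s contains exactly those query points closer to s than to any other site. Compute squared distances from q = (3, 0) to each site:
  (1 − 3)² + (6 − 0)² = 40
  (-3 − 3)² + (3 − 0)² = 45
  (-4 − 3)² + (0 − 0)² = 49
  (-5 − 3)² + (-1 − 0)² = 65
Minimum is attained by (1, 6), so q lies in its Voronoi cell.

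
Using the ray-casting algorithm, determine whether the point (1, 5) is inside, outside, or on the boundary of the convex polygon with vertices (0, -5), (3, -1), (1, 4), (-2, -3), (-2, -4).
The point (1, 5) lies strictly outside the polygon

Cast a horizontal ray to the right from the query point and count how many polygon edges it crosses (each edge strictly once or zero times, handled with the usual half-open convention). 
Parity of crossings → even ⇒ outside.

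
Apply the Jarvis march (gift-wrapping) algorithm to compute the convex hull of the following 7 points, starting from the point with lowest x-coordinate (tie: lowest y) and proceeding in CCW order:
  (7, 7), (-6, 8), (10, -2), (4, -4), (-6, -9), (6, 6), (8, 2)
Hull (CCW) = [(-6, -9), (10, -2), (7, 7), (-6, 8)]

Jarvis march: at each step, from the current hull vertex p, select the next vertex q as the point such that every other point lies strictly to the left of (or on) the directed line p → q. (Equivalently: for every other point r, the cross product (q − p) × (r − p) ≥ 0.)
Starting point (lowest x, tie lowest y): (-6, -9). Wrap until returning to start. Resulting hull: (-6, -9), (10, -2), (7, 7), (-6, 8).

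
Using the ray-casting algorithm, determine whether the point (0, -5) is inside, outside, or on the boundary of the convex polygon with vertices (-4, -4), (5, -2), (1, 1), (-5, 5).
The point (0, -5) lies strictly outside the polygon

Cast a horizontal ray to the right from the query point and count how many polygon edges it crosses (each edge strictly once or zero times, handled with the usual half-open convention). 
Parity of crossings → even ⇒ outside.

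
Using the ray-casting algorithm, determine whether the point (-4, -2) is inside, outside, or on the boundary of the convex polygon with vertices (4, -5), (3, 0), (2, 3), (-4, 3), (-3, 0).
The point (-4, -2) lies strictly outside the polygon

Cast a horizontal ray to the right from the query point and count how many polygon edges it crosses (each edge strictly once or zero times, handled with the usual half-open convention). 
Parity of crossings → even ⇒ outside.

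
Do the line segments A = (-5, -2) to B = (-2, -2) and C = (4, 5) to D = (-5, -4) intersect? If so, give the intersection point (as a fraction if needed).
Yes; intersection at (-3, -2) (t = 2/3 on AB, s = 7/9 on CD)

Parametrize AB as A + t(B − A) = (-5 + 3 t, -2 + 0 t) and CD as C + s(D − C) = (4 + -9 s, 5 + -9 s). Solve the linear system for (t, s). Determinant = 27 ≠ 0, so a unique intersection of the containing lines exists. Solution: t = 2/3, s = 7/9 — both in [0, 1], so the segments cross. Intersection point: (-3, -2).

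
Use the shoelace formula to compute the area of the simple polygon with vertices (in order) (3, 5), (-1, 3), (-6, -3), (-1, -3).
Area = 27

Shoelace formula: Area = (1/2) |Σ_i (x_i · y_{i+1} − x_{i+1} · y_i)| (indices mod n). Compute each cross term:
  (3)(3) − (-1)(5) = 14
  (-1)(-3) − (-6)(3) = 21
  (-6)(-3) − (-1)(-3) = 15
  (-1)(5) − (3)(-3) = 4
Sum = 54, so (signed) Area = 54/2 = 27, |Area| = 27.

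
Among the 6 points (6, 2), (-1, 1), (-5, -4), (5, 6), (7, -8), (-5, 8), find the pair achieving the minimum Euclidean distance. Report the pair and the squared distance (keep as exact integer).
Pair = ((6, 2), (5, 6)); squared distance = 17

Compute all C(6, 2) = 15 pairwise squared distances (x_i − x_j)² + (y_i − y_j)². The minimum is 17, attained by the pair ((6, 2), (5, 6)).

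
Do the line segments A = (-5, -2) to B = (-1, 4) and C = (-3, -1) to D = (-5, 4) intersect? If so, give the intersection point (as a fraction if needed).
Yes; intersection at (-7/2, 1/4) (t = 3/8 on AB, s = 1/4 on CD)

Parametrize AB as A + t(B − A) = (-5 + 4 t, -2 + 6 t) and CD as C + s(D − C) = (-3 + -2 s, -1 + 5 s). Solve the linear system for (t, s). Determinant = -32 ≠ 0, so a unique intersection of the containing lines exists. Solution: t = 3/8, s = 1/4 — both in [0, 1], so the segments cross. Intersection point: (-7/2, 1/4).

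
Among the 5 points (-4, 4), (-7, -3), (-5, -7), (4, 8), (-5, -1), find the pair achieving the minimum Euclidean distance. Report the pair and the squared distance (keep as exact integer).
Pair = ((-7, -3), (-5, -1)); squared distance = 8

Compute all C(5, 2) = 10 pairwise squared distances (x_i − x_j)² + (y_i − y_j)². The minimum is 8, attained by the pair ((-7, -3), (-5, -1)).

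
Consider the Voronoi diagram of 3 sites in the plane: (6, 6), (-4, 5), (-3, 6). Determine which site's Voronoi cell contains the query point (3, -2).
Nearest site = (6, 6)

The Voronoi cell of site s contains exactly those query points closer to s than to any other site. Compute squared distances from q = (3, -2) to each site:
  (6 − 3)² + (6 − -2)² = 73
  (-4 − 3)² + (5 − -2)² = 98
  (-3 − 3)² + (6 − -2)² = 100
Minimum is attained by (6, 6), so q lies in its Voronoi cell.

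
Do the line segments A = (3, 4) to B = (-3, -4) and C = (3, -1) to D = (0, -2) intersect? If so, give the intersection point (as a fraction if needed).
No (intersection of containing lines falls outside at least one segment)

Parametrize and solve: t = 5/6, s = 5/3. At least one of these is outside [0, 1], so the segments do not intersect.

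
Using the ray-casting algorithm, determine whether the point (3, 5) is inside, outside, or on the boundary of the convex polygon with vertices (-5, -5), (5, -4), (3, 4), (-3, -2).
The point (3, 5) lies strictly outside the polygon

Cast a horizontal ray to the right from the query point and count how many polygon edges it crosses (each edge strictly once or zero times, handled with the usual half-open convention). 
Parity of crossings → even ⇒ outside.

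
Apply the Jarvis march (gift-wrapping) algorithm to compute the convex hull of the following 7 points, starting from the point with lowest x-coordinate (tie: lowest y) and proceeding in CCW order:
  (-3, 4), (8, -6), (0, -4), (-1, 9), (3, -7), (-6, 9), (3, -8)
Hull (CCW) = [(-6, 9), (0, -4), (3, -8), (8, -6), (-1, 9)]

Jarvis march: at each step, from the current hull vertex p, select the next vertex q as the point such that every other point lies strictly to the left of (or on) the directed line p → q. (Equivalently: for every other point r, the cross product (q − p) × (r − p) ≥ 0.)
Starting point (lowest x, tie lowest y): (-6, 9). Wrap until returning to start. Resulting hull: (-6, 9), (0, -4), (3, -8), (8, -6), (-1, 9).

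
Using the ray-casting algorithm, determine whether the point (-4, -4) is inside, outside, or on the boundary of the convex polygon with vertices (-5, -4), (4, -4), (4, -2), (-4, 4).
The point (-4, -4) lies on the polygon boundary

Boundary check: the query satisfies the collinearity and bounding-box conditions for some polygon edge, so it lies exactly on the boundary.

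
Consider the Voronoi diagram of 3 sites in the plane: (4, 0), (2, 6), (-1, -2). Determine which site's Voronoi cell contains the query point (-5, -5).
Nearest site = (-1, -2)

The Voronoi cell of site s contains exactly those query points closer to s than to any other site. Compute squared distances from q = (-5, -5) to each site:
  (-1 − -5)² + (-2 − -5)² = 25
  (4 − -5)² + (0 − -5)² = 106
  (2 − -5)² + (6 − -5)² = 170
Minimum is attained by (-1, -2), so q lies in its Voronoi cell.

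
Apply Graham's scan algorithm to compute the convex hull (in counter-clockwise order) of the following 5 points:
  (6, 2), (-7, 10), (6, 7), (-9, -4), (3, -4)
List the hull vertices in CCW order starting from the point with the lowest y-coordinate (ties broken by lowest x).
Hull (CCW) = [(-9, -4), (3, -4), (6, 2), (6, 7), (-7, 10)]

Graham scan procedure:
  1. Find the pivot p₀ = point with lowest y (tie → lowest x): (-9, -4).
  2. Sort the remaining points by polar angle around p₀.
  3. Walk through sorted points, maintaining a stack; pop the top while the last three entries make a non-left turn (cross product ≤ 0).
  4. Final stack is the convex hull in CCW order: (-9, -4), (3, -4), (6, 2), (6, 7), (-7, 10).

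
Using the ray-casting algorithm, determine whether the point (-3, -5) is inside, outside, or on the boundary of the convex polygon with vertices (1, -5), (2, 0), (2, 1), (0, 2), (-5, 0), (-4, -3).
The point (-3, -5) lies strictly outside the polygon

Cast a horizontal ray to the right from the query point and count how many polygon edges it crosses (each edge strictly once or zero times, handled with the usual half-open convention). 
Parity of crossings → even ⇒ outside.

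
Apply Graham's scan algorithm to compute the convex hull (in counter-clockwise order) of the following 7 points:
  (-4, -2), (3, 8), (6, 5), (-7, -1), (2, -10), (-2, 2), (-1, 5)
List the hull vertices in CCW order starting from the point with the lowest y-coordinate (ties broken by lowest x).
Hull (CCW) = [(2, -10), (6, 5), (3, 8), (-1, 5), (-7, -1)]

Graham scan procedure:
  1. Find the pivot p₀ = point with lowest y (tie → lowest x): (2, -10).
  2. Sort the remaining points by polar angle around p₀.
  3. Walk through sorted points, maintaining a stack; pop the top while the last three entries make a non-left turn (cross product ≤ 0).
  4. Final stack is the convex hull in CCW order: (2, -10), (6, 5), (3, 8), (-1, 5), (-7, -1).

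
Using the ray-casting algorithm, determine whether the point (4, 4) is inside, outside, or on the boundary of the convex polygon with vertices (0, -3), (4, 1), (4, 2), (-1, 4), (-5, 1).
The point (4, 4) lies strictly outside the polygon

Cast a horizontal ray to the right from the query point and count how many polygon edges it crosses (each edge strictly once or zero times, handled with the usual half-open convention). 
Parity of crossings → even ⇒ outside.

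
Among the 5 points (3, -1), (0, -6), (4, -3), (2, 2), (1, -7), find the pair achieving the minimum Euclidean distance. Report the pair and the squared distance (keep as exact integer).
Pair = ((0, -6), (1, -7)); squared distance = 2

Compute all C(5, 2) = 10 pairwise squared distances (x_i − x_j)² + (y_i − y_j)². The minimum is 2, attained by the pair ((0, -6), (1, -7)).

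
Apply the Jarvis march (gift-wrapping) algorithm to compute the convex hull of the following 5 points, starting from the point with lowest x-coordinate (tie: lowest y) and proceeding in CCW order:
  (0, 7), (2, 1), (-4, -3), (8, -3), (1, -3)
Hull (CCW) = [(-4, -3), (8, -3), (0, 7)]

Jarvis march: at each step, from the current hull vertex p, select the next vertex q as the point such that every other point lies strictly to the left of (or on) the directed line p → q. (Equivalently: for every other point r, the cross product (q − p) × (r − p) ≥ 0.)
Starting point (lowest x, tie lowest y): (-4, -3). Wrap until returning to start. Resulting hull: (-4, -3), (8, -3), (0, 7).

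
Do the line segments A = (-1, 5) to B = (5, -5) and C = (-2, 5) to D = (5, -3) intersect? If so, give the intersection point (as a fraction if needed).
Yes; intersection at (13/11, 15/11) (t = 4/11 on AB, s = 5/11 on CD)

Parametrize AB as A + t(B − A) = (-1 + 6 t, 5 + -10 t) and CD as C + s(D − C) = (-2 + 7 s, 5 + -8 s). Solve the linear system for (t, s). Determinant = -22 ≠ 0, so a unique intersection of the containing lines exists. Solution: t = 4/11, s = 5/11 — both in [0, 1], so the segments cross. Intersection point: (13/11, 15/11).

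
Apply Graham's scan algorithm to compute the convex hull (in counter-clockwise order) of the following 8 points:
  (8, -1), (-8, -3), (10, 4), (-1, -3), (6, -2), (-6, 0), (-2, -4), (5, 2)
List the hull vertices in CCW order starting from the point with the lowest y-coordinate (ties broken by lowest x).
Hull (CCW) = [(-2, -4), (6, -2), (8, -1), (10, 4), (-6, 0), (-8, -3)]

Graham scan procedure:
  1. Find the pivot p₀ = point with lowest y (tie → lowest x): (-2, -4).
  2. Sort the remaining points by polar angle around p₀.
  3. Walk through sorted points, maintaining a stack; pop the top while the last three entries make a non-left turn (cross product ≤ 0).
  4. Final stack is the convex hull in CCW order: (-2, -4), (6, -2), (8, -1), (10, 4), (-6, 0), (-8, -3).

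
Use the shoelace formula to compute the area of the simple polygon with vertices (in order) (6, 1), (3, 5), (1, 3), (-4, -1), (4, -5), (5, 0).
Area = 48

Shoelace formula: Area = (1/2) |Σ_i (x_i · y_{i+1} − x_{i+1} · y_i)| (indices mod n). Compute each cross term:
  (6)(5) − (3)(1) = 27
  (3)(3) − (1)(5) = 4
  (1)(-1) − (-4)(3) = 11
  (-4)(-5) − (4)(-1) = 24
  (4)(0) − (5)(-5) = 25
  (5)(1) − (6)(0) = 5
Sum = 96, so (signed) Area = 96/2 = 48, |Area| = 48.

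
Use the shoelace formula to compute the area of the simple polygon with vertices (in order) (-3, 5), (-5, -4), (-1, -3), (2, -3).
Area = 29

Shoelace formula: Area = (1/2) |Σ_i (x_i · y_{i+1} − x_{i+1} · y_i)| (indices mod n). Compute each cross term:
  (-3)(-4) − (-5)(5) = 37
  (-5)(-3) − (-1)(-4) = 11
  (-1)(-3) − (2)(-3) = 9
  (2)(5) − (-3)(-3) = 1
Sum = 58, so (signed) Area = 58/2 = 29, |Area| = 29.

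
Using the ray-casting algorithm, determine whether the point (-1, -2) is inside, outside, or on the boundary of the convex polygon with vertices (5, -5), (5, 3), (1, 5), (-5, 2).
The point (-1, -2) lies strictly outside the polygon

Cast a horizontal ray to the right from the query point and count how many polygon edges it crosses (each edge strictly once or zero times, handled with the usual half-open convention). 
Parity of crossings → even ⇒ outside.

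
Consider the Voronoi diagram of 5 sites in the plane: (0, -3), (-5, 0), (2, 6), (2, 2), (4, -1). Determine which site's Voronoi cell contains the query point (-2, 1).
Nearest site = (-5, 0)

The Voronoi cell of site s contains exactly those query points closer to s than to any other site. Compute squared distances from q = (-2, 1) to each site:
  (-5 − -2)² + (0 − 1)² = 10
  (2 − -2)² + (2 − 1)² = 17
  (0 − -2)² + (-3 − 1)² = 20
  (4 − -2)² + (-1 − 1)² = 40
  (2 − -2)² + (6 − 1)² = 41
Minimum is attained by (-5, 0), so q lies in its Voronoi cell.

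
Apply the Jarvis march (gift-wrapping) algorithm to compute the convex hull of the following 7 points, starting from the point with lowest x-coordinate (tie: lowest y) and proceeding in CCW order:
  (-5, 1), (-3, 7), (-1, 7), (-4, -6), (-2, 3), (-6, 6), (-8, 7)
Hull (CCW) = [(-8, 7), (-4, -6), (-1, 7)]

Jarvis march: at each step, from the current hull vertex p, select the next vertex q as the point such that every other point lies strictly to the left of (or on) the directed line p → q. (Equivalently: for every other point r, the cross product (q − p) × (r − p) ≥ 0.)
Starting point (lowest x, tie lowest y): (-8, 7). Wrap until returning to start. Resulting hull: (-8, 7), (-4, -6), (-1, 7).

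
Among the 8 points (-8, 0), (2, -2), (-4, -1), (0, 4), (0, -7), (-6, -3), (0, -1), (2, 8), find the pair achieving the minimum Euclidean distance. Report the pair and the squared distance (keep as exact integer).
Pair = ((2, -2), (0, -1)); squared distance = 5

Compute all C(8, 2) = 28 pairwise squared distances (x_i − x_j)² + (y_i − y_j)². The minimum is 5, attained by the pair ((2, -2), (0, -1)).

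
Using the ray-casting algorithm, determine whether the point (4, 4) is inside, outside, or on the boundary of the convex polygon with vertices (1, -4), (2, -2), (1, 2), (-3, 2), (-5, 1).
The point (4, 4) lies strictly outside the polygon

Cast a horizontal ray to the right from the query point and count how many polygon edges it crosses (each edge strictly once or zero times, handled with the usual half-open convention). 
Parity of crossings → even ⇒ outside.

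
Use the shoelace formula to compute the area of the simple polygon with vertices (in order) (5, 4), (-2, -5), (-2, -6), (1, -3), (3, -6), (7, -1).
Area = 36

Shoelace formula: Area = (1/2) |Σ_i (x_i · y_{i+1} − x_{i+1} · y_i)| (indices mod n). Compute each cross term:
  (5)(-5) − (-2)(4) = -17
  (-2)(-6) − (-2)(-5) = 2
  (-2)(-3) − (1)(-6) = 12
  (1)(-6) − (3)(-3) = 3
  (3)(-1) − (7)(-6) = 39
  (7)(4) − (5)(-1) = 33
Sum = 72, so (signed) Area = 72/2 = 36, |Area| = 36.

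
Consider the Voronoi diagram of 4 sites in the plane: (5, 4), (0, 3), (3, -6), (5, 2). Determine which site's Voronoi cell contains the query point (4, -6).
Nearest site = (3, -6)

The Voronoi cell of site s contains exactly those query points closer to s than to any other site. Compute squared distances from q = (4, -6) to each site:
  (3 − 4)² + (-6 − -6)² = 1
  (5 − 4)² + (2 − -6)² = 65
  (0 − 4)² + (3 − -6)² = 97
  (5 − 4)² + (4 − -6)² = 101
Minimum is attained by (3, -6), so q lies in its Voronoi cell.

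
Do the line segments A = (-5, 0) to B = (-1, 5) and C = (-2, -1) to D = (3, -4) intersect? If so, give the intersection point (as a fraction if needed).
No (intersection of containing lines falls outside at least one segment)

Parametrize and solve: t = 4/37, s = -19/37. At least one of these is outside [0, 1], so the segments do not intersect.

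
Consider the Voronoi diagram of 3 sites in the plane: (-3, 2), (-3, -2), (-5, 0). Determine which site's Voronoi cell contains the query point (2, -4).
Nearest site = (-3, -2)

The Voronoi cell of site s contains exactly those query points closer to s than to any other site. Compute squared distances from q = (2, -4) to each site:
  (-3 − 2)² + (-2 − -4)² = 29
  (-3 − 2)² + (2 − -4)² = 61
  (-5 − 2)² + (0 − -4)² = 65
Minimum is attained by (-3, -2), so q lies in its Voronoi cell.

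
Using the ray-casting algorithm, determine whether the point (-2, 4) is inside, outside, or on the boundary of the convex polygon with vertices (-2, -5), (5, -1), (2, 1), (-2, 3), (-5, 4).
The point (-2, 4) lies strictly outside the polygon

Cast a horizontal ray to the right from the query point and count how many polygon edges it crosses (each edge strictly once or zero times, handled with the usual half-open convention). 
Parity of crossings → even ⇒ outside.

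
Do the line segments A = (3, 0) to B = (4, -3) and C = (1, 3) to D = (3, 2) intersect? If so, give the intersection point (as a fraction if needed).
No (intersection of containing lines falls outside at least one segment)

Parametrize and solve: t = -4/5, s = 3/5. At least one of these is outside [0, 1], so the segments do not intersect.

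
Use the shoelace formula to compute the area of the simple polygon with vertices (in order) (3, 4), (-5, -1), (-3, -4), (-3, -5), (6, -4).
Area = 115/2

Shoelace formula: Area = (1/2) |Σ_i (x_i · y_{i+1} − x_{i+1} · y_i)| (indices mod n). Compute each cross term:
  (3)(-1) − (-5)(4) = 17
  (-5)(-4) − (-3)(-1) = 17
  (-3)(-5) − (-3)(-4) = 3
  (-3)(-4) − (6)(-5) = 42
  (6)(4) − (3)(-4) = 36
Sum = 115, so (signed) Area = 115/2 = 115/2, |Area| = 115/2.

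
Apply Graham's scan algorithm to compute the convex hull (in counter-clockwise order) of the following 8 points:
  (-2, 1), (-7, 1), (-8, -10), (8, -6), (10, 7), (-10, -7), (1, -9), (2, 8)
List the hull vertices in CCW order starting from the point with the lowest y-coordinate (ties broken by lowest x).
Hull (CCW) = [(-8, -10), (1, -9), (8, -6), (10, 7), (2, 8), (-7, 1), (-10, -7)]

Graham scan procedure:
  1. Find the pivot p₀ = point with lowest y (tie → lowest x): (-8, -10).
  2. Sort the remaining points by polar angle around p₀.
  3. Walk through sorted points, maintaining a stack; pop the top while the last three entries make a non-left turn (cross product ≤ 0).
  4. Final stack is the convex hull in CCW order: (-8, -10), (1, -9), (8, -6), (10, 7), (2, 8), (-7, 1), (-10, -7).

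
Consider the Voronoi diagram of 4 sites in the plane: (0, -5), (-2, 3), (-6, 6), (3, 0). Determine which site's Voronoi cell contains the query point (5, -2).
Nearest site = (3, 0)

The Voronoi cell of site s contains exactly those query points closer to s than to any other site. Compute squared distances from q = (5, -2) to each site:
  (3 − 5)² + (0 − -2)² = 8
  (0 − 5)² + (-5 − -2)² = 34
  (-2 − 5)² + (3 − -2)² = 74
  (-6 − 5)² + (6 − -2)² = 185
Minimum is attained by (3, 0), so q lies in its Voronoi cell.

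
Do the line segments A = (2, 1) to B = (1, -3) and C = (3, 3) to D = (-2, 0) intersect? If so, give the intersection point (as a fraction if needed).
No (intersection of containing lines falls outside at least one segment)

Parametrize and solve: t = -7/17, s = 2/17. At least one of these is outside [0, 1], so the segments do not intersect.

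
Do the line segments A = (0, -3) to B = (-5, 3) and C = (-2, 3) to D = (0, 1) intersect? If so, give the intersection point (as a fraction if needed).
No (intersection of containing lines falls outside at least one segment)

Parametrize and solve: t = 4, s = -9. At least one of these is outside [0, 1], so the segments do not intersect.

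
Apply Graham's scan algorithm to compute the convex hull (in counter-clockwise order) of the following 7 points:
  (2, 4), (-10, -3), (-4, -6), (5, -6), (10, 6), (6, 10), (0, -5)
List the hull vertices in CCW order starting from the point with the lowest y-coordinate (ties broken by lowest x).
Hull (CCW) = [(-4, -6), (5, -6), (10, 6), (6, 10), (-10, -3)]

Graham scan procedure:
  1. Find the pivot p₀ = point with lowest y (tie → lowest x): (-4, -6).
  2. Sort the remaining points by polar angle around p₀.
  3. Walk through sorted points, maintaining a stack; pop the top while the last three entries make a non-left turn (cross product ≤ 0).
  4. Final stack is the convex hull in CCW order: (-4, -6), (5, -6), (10, 6), (6, 10), (-10, -3).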